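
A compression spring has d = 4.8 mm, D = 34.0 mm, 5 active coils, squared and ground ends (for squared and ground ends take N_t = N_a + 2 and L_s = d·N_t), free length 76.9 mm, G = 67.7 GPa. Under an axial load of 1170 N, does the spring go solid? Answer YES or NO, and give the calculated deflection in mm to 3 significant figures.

YES, δ = 51.2 mm

k = Gd⁴/(8D³N_a) = (67.7×10³)(4.8⁴)/(8·34.0³·5) = 22.859 N/mm
N_t = 7; L_s = 4.8·7 = 33.6 mm; δ_solid = L₀ − L_s = 76.9 − 33.6 = 43.3 mm
δ = F/k = 1170/22.859 = 51.183 mm
δ ≥ δ_solid → spring goes solid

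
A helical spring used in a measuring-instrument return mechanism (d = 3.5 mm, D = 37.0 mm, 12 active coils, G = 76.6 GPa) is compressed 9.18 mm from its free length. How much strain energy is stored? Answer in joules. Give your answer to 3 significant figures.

k = Gd⁴/(8D³N_a) = (76.6×10³)(3.5⁴)/(8·37.0³·12) = 2.3639 N/mm
U = ½kδ² = 0.5 × 2.3639 × 9.18² = 99.605 N·mm = 0.099605 J

0.0996 J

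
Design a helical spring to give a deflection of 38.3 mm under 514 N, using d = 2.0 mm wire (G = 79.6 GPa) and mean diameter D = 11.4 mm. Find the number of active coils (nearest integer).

8

Required rate k = F/δ = 514/38.3 = 13.42 N/mm
N_a = Gd⁴/(8D³k) = (79.6×10³ × 2.0⁴)/(8 × 11.4³ × 13.42)
    = 1.2736e+06 / 159063 = 8.007 → 8 coils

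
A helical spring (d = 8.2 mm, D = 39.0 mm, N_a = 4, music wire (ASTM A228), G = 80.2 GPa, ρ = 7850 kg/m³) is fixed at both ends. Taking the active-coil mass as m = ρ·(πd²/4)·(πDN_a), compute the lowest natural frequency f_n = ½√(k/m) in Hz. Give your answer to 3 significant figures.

485 Hz

k = Gd⁴/(8D³N_a) = (80.2×10³)(8.2⁴)/(8·39.0³·4) = 191.02 N/mm = 1.9102e+05 N/m
Wire length L = πDN_a = π·39.0·4 = 490.09 mm
m = ρ·(πd²/4)·L = 7850 × 52.81×10⁻⁶ m² × 0.49009 m = 0.20317 kg
f_n = ½√(k/m) = 0.5·√(1.9102e+05/0.20317) = 0.5·√(9.4021e+05) = 484.82 Hz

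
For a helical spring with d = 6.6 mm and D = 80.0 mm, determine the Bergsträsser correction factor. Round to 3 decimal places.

C = D/d = 80.0/6.6 = 12.1212
K_B = (4C+2)/(4C−3) = 50.485/45.485 = 1.1099

1.110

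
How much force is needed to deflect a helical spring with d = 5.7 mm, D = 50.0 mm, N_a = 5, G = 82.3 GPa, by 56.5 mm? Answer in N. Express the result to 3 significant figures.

k = Gd⁴/(8D³N_a) = (82.3×10³)(5.7⁴)/(8·50.0³·5) = 17.375 N/mm
F = k·δ = 17.375 × 56.5 = 981.7 N

982 N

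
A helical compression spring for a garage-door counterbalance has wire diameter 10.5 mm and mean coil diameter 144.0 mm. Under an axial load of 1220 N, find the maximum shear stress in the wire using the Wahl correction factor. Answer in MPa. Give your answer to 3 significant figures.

427 MPa

Spring index C = D/d = 144.0/10.5 = 13.7143
K_W = (4C−1)/(4C−4) + 0.615/C = 53.857/50.857 + 0.0448 = 1.1038
τ₀ = 8FD/(πd³) = 8·1220·144.0/(π·10.5³) = 1.40544e+06/3636.8 = 386.45 MPa
τ_max = K·τ₀ = 1.1038 × 386.45 = 426.58 MPa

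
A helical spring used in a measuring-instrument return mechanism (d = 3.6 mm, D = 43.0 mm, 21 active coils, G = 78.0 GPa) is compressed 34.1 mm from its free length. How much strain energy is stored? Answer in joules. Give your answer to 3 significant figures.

0.570 J

k = Gd⁴/(8D³N_a) = (78.0×10³)(3.6⁴)/(8·43.0³·21) = 0.98082 N/mm
U = ½kδ² = 0.5 × 0.98082 × 34.1² = 570.25 N·mm = 0.57025 J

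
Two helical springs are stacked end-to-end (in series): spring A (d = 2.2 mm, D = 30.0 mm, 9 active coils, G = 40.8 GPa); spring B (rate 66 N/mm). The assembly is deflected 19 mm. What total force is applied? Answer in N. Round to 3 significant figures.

9.27 N

k_A = Gd⁴/(8D³N_a) = (40.8×10³)(2.2⁴)/(8·30.0³·9) = 0.49165 N/mm
Series: 1/k_eq = 1/0.49165 + 1/66 = 2.0491; k_eq = 0.48801 N/mm
F = k_eq·δ = 0.48801·19 = 9.2722 N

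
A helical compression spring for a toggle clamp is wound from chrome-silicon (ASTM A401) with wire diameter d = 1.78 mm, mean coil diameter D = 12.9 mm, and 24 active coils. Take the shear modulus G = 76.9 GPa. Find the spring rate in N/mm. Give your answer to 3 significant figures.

k = Gd⁴/(8D³N_a) = (76.9×10³ × 1.78⁴) / (8 × 12.9³ × 24)
  = 771981 / 412164 = 1.873 N/mm

1.87 N/mm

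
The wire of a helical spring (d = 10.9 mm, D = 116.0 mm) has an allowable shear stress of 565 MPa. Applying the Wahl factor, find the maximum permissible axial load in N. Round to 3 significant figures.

C = D/d = 116.0/10.9 = 10.6422
K_W = (4C−1)/(4C−4) + 0.615/C = 41.569/38.569 + 0.0578 = 1.1356
τ_max = K·8FD/(πd³) → F_max = τ_allow·πd³/(8DK)
F_max = 565·π·10.9³/(8·116.0·1.1356) = 2.2987e+06/1053.8 = 2181.3 N

2180 N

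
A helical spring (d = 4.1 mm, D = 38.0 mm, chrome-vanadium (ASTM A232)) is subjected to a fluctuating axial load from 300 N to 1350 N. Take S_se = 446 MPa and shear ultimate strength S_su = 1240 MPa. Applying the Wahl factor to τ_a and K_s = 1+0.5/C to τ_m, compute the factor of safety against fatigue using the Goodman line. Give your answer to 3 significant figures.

C = D/d = 38.0/4.1 = 9.2683; K_W = (4C−1)/(4C−4)+0.615/C = 1.1571; K_s = 1+0.5/C = 1.0539
F_a = (F_max−F_min)/2 = 525 N; F_m = (F_max+F_min)/2 = 825 N
τ_a = K_W·8F_aD/(πd³) = 1.1571 × 737.11 = 852.88 MPa
τ_m = K_s·8F_mD/(πd³) = 1.0539 × 1158.3 = 1220.8 MPa
Goodman: 1/n_f = τ_a/S_se + τ_m/S_su = 852.88/446 + 1220.8/1240 = 1.91229 + 0.98452 = 2.8968
n_f = 1/2.8968 = 0.3452

0.345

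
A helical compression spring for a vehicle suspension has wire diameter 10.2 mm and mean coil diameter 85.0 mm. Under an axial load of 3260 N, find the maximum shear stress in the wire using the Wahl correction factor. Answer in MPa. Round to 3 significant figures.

782 MPa

Spring index C = D/d = 85.0/10.2 = 8.3333
K_W = (4C−1)/(4C−4) + 0.615/C = 32.333/29.333 + 0.0738 = 1.1761
τ₀ = 8FD/(πd³) = 8·3260·85.0/(π·10.2³) = 2.2168e+06/3333.9 = 664.93 MPa
τ_max = K·τ₀ = 1.1761 × 664.93 = 782.01 MPa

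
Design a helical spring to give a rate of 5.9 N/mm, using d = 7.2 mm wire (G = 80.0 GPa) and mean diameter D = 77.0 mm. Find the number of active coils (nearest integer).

N_a = Gd⁴/(8D³k) = (80.0×10³ × 7.2⁴)/(8 × 77.0³ × 5.9)
    = 2.14991e+08 / 2.15484e+07 = 9.977 → 10 coils

10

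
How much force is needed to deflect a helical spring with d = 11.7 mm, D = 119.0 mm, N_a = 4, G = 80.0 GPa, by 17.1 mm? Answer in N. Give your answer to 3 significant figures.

k = Gd⁴/(8D³N_a) = (80.0×10³)(11.7⁴)/(8·119.0³·4) = 27.8 N/mm
F = k·δ = 27.8 × 17.1 = 475.38 N

475 N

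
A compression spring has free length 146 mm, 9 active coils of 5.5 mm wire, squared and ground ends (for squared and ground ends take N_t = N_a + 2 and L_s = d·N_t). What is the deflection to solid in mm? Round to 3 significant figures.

85.5 mm

N_t = 11; L_s = 5.5·11 = 60.5 mm
δ_solid = L₀ − L_s = 146 − 60.5 = 85.5 mm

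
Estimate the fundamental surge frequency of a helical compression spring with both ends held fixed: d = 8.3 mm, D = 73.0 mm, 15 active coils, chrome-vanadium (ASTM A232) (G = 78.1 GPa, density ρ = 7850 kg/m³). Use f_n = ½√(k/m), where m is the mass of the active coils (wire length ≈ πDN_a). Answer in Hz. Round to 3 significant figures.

k = Gd⁴/(8D³N_a) = (78.1×10³)(8.3⁴)/(8·73.0³·15) = 7.9399 N/mm = 7939.9 N/m
Wire length L = πDN_a = π·73.0·15 = 3440 mm
m = ρ·(πd²/4)·L = 7850 × 54.106×10⁻⁶ m² × 3.44 m = 1.4611 kg
f_n = ½√(k/m) = 0.5·√(7939.9/1.4611) = 0.5·√(5434.2) = 36.858 Hz

36.9 Hz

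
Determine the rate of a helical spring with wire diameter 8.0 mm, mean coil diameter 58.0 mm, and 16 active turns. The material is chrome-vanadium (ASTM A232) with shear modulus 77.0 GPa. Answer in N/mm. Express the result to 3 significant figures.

12.6 N/mm

k = Gd⁴/(8D³N_a) = (77.0×10³ × 8.0⁴) / (8 × 58.0³ × 16)
  = 3.15392e+08 / 2.49743e+07 = 12.629 N/mm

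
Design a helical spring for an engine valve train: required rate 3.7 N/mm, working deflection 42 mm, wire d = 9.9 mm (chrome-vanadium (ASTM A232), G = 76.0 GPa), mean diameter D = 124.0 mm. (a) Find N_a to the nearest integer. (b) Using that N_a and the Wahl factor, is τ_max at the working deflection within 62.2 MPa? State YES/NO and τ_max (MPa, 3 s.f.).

(a) 13 coils; (b) YES, τ_max = 56.1 MPa

N_a = Gd⁴/(8D³k) = (76.0×10³)(9.9⁴)/(8·124.0³·3.7) = 12.94 → N_a = 13
Actual rate k = Gd⁴/(8D³·13) = 3.6818 N/mm
Working load F = kδ = 3.6818·42 = 154.63 N
C = 124.0/9.9 = 12.5253; K_W = (4C−1)/(4C−4)+0.615/C = 1.1142
τ_max = K_W·8FD/(πd³) = 1.1142·50.322 = 56.068 MPa
τ_max ≤ 62.2 MPa → acceptable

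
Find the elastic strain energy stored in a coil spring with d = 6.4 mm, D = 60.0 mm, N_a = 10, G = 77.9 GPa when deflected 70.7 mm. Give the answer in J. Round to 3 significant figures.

18.9 J

k = Gd⁴/(8D³N_a) = (77.9×10³)(6.4⁴)/(8·60.0³·10) = 7.5633 N/mm
U = ½kδ² = 0.5 × 7.5633 × 70.7² = 18903 N·mm = 18.903 J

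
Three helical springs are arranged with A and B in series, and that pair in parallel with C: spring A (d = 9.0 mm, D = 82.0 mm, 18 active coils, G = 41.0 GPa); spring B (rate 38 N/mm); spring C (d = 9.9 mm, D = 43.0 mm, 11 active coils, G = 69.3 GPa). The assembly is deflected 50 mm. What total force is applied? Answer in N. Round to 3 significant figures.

4910 N

k_A = Gd⁴/(8D³N_a) = (41.0×10³)(9.0⁴)/(8·82.0³·18) = 3.3881 N/mm
k_C = Gd⁴/(8D³N_a) = (69.3×10³)(9.9⁴)/(8·43.0³·11) = 95.145 N/mm
Springs A,B series: k_AB = 1/(1/3.3881+1/38) = 3.1107 N/mm; parallel with C: k_eq = 3.1107+95.145 = 98.256 N/mm
F = k_eq·δ = 98.256·50 = 4912.8 N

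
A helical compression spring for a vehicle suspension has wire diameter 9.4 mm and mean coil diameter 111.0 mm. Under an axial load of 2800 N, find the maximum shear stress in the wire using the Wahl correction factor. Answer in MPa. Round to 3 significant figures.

Spring index C = D/d = 111.0/9.4 = 11.8085
K_W = (4C−1)/(4C−4) + 0.615/C = 46.234/43.234 + 0.0521 = 1.1215
τ₀ = 8FD/(πd³) = 8·2800·111.0/(π·9.4³) = 2.4864e+06/2609.4 = 952.88 MPa
τ_max = K·τ₀ = 1.1215 × 952.88 = 1068.6 MPa

1070 MPa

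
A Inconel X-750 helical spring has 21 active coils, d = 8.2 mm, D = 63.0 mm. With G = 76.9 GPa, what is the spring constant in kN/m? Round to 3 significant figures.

k = Gd⁴/(8D³N_a) = (76.9×10³ × 8.2⁴) / (8 × 63.0³ × 21)
  = 3.47682e+08 / 4.20079e+07 = 8.2766 N/mm

8.28 kN/m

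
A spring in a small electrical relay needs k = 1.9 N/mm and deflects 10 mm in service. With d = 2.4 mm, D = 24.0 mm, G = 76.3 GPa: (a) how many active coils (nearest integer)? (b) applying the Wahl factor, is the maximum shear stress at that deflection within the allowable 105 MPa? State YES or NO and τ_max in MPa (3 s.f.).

(a) 12 coils; (b) YES, τ_max = 96.5 MPa

N_a = Gd⁴/(8D³k) = (76.3×10³)(2.4⁴)/(8·24.0³·1.9) = 12.05 → N_a = 12
Actual rate k = Gd⁴/(8D³·12) = 1.9075 N/mm
Working load F = kδ = 1.9075·10 = 19.075 N
C = 24.0/2.4 = 10.0000; K_W = (4C−1)/(4C−4)+0.615/C = 1.1448
τ_max = K_W·8FD/(πd³) = 1.1448·84.33 = 96.544 MPa
τ_max ≤ 105 MPa → acceptable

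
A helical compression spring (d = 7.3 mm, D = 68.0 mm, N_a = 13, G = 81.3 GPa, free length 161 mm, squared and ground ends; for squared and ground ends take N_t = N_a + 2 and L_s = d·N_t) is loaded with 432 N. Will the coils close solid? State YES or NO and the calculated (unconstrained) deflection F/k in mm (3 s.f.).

YES, δ = 61.2 mm

k = Gd⁴/(8D³N_a) = (81.3×10³)(7.3⁴)/(8·68.0³·13) = 7.0603 N/mm
N_t = 15; L_s = 7.3·15 = 109.5 mm; δ_solid = L₀ − L_s = 161 − 109.5 = 51.5 mm
δ = F/k = 432/7.0603 = 61.187 mm
δ ≥ δ_solid → spring goes solid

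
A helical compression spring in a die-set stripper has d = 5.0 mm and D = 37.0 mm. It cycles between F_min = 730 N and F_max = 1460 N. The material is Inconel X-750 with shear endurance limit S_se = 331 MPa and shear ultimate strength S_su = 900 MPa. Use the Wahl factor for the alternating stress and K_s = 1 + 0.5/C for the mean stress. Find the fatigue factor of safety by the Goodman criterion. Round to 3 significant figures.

C = D/d = 37.0/5.0 = 7.4000; K_W = (4C−1)/(4C−4)+0.615/C = 1.2003; K_s = 1+0.5/C = 1.0676
F_a = (F_max−F_min)/2 = 365 N; F_m = (F_max+F_min)/2 = 1095 N
τ_a = K_W·8F_aD/(πd³) = 1.2003 × 275.12 = 330.23 MPa
τ_m = K_s·8F_mD/(πd³) = 1.0676 × 825.36 = 881.13 MPa
Goodman: 1/n_f = τ_a/S_se + τ_m/S_su = 330.23/331 + 881.13/900 = 0.99767 + 0.97904 = 1.9767
n_f = 1/1.9767 = 0.5059

0.506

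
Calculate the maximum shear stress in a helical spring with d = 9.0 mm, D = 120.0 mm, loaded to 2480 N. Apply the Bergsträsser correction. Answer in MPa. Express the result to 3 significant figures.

1140 MPa

Spring index C = D/d = 120.0/9.0 = 13.3333
K_B = (4C+2)/(4C−3) = 55.333/50.333 = 1.0993
τ₀ = 8FD/(πd³) = 8·2480·120.0/(π·9.0³) = 2.3808e+06/2290.2 = 1039.6 MPa
τ_max = K·τ₀ = 1.0993 × 1039.6 = 1142.8 MPa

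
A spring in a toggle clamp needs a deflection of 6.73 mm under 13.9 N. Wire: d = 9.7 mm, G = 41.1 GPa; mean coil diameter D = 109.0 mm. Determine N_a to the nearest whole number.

17

Required rate k = F/δ = 13.9/6.73 = 2.0654 N/mm
N_a = Gd⁴/(8D³k) = (41.1×10³ × 9.7⁴)/(8 × 109.0³ × 2.0654)
    = 3.63855e+08 / 2.13978e+07 = 17 → 17 coils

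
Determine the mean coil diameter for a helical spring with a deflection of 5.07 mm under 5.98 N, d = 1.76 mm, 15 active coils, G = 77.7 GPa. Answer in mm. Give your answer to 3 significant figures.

17.4 mm

Required rate k = F/δ = 5.98/5.07 = 1.1795 N/mm
D = (Gd⁴/(8N_a·k))^(1/3) = (77.7×10³·1.76⁴/(8·15·1.1795))^(1/3)
  = (5267.41)^(1/3) = 17.3993 mm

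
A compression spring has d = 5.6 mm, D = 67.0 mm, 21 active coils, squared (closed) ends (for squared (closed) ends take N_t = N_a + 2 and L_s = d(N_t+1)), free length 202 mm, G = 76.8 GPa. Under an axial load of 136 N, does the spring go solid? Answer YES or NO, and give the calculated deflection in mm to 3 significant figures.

k = Gd⁴/(8D³N_a) = (76.8×10³)(5.6⁴)/(8·67.0³·21) = 1.4948 N/mm
N_t = 23; L_s = 5.6·24 = 134.4 mm; δ_solid = L₀ − L_s = 202 − 134.4 = 67.6 mm
δ = F/k = 136/1.4948 = 90.983 mm
δ ≥ δ_solid → spring goes solid

YES, δ = 91.0 mm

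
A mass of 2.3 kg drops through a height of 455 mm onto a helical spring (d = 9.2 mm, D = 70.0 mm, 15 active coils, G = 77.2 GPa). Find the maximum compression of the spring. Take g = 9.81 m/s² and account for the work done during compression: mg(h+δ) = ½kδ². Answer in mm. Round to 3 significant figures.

40.8 mm

k = Gd⁴/(8D³N_a) = (77.2×10³)(9.2⁴)/(8·70.0³·15) = 13.437 N/mm
W = mg = 2.3 × 9.81 = 22.563 N
½kδ² − Wδ − Wh = 0 → δ = (W + √(W² + 2kWh))/k
δ = (22.563 + √(509.09 + 275887))/13.437 = (22.563 + 525.73)/13.437 = 40.806 mm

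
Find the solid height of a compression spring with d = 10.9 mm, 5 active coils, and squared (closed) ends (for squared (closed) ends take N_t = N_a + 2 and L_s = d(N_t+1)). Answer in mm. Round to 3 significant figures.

87.2 mm

squared (closed) ends: N_t = N_a + 2 = 5 + 2 = 7
L_s = d·(N_t+1) = 10.9 × 8 = 87.2 mm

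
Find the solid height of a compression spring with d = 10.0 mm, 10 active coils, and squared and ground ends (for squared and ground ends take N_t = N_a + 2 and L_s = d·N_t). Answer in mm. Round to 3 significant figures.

squared and ground ends: N_t = N_a + 2 = 10 + 2 = 12
L_s = d·N_t = 10.0 × 12 = 120 mm

120 mm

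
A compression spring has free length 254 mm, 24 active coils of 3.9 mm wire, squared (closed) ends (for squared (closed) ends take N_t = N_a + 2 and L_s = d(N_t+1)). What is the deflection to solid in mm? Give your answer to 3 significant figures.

N_t = 26; L_s = 3.9·27 = 105.3 mm
δ_solid = L₀ − L_s = 254 − 105.3 = 148.7 mm

149 mm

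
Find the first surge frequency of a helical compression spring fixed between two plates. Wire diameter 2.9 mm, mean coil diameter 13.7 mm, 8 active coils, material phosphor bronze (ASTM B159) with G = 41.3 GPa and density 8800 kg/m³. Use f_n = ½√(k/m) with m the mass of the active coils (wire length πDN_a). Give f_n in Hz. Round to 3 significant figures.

k = Gd⁴/(8D³N_a) = (41.3×10³)(2.9⁴)/(8·13.7³·8) = 17.75 N/mm = 17750 N/m
Wire length L = πDN_a = π·13.7·8 = 344.32 mm
m = ρ·(πd²/4)·L = 8800 × 6.6052×10⁻⁶ m² × 0.34432 m = 0.020014 kg
f_n = ½√(k/m) = 0.5·√(17750/0.020014) = 0.5·√(8.8689e+05) = 470.88 Hz

471 Hz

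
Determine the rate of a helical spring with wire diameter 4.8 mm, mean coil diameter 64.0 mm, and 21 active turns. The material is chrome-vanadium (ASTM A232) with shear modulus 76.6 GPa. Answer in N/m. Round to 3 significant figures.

923 N/m

k = Gd⁴/(8D³N_a) = (76.6×10³ × 4.8⁴) / (8 × 64.0³ × 21)
  = 4.06625e+07 / 4.40402e+07 = 0.9233 N/mm = 923.3 N/m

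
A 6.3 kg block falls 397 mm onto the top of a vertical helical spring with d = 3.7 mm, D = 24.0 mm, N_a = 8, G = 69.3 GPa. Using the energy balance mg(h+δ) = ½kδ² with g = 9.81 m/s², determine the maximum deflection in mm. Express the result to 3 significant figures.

62.2 mm

k = Gd⁴/(8D³N_a) = (69.3×10³)(3.7⁴)/(8·24.0³·8) = 14.68 N/mm
W = mg = 6.3 × 9.81 = 61.803 N
½kδ² − Wδ − Wh = 0 → δ = (W + √(W² + 2kWh))/k
δ = (61.803 + √(3819.6 + 720371))/14.68 = (61.803 + 850.99)/14.68 = 62.18 mm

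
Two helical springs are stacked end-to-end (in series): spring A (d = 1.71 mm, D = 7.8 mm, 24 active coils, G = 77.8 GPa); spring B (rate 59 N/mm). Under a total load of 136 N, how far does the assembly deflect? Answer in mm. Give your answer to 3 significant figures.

20.9 mm

k_A = Gd⁴/(8D³N_a) = (77.8×10³)(1.71⁴)/(8·7.8³·24) = 7.3009 N/mm
Series: 1/k_eq = 1/7.3009 + 1/59 = 0.15392; k_eq = 6.497 N/mm
δ = F/k_eq = 136/6.497 = 20.933 mm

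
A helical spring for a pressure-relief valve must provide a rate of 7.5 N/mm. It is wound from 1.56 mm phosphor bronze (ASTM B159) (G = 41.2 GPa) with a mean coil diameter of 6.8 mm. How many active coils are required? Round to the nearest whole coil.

13

N_a = Gd⁴/(8D³k) = (41.2×10³ × 1.56⁴)/(8 × 6.8³ × 7.5)
    = 244003 / 18865.9 = 12.93 → 13 coils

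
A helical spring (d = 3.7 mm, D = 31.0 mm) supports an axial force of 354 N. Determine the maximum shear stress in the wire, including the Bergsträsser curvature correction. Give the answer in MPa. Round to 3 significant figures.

Spring index C = D/d = 31.0/3.7 = 8.3784
K_B = (4C+2)/(4C−3) = 35.514/30.514 = 1.1639
τ₀ = 8FD/(πd³) = 8·354·31.0/(π·3.7³) = 87792/159.13 = 551.7 MPa
τ_max = K·τ₀ = 1.1639 × 551.7 = 642.1 MPa

642 MPa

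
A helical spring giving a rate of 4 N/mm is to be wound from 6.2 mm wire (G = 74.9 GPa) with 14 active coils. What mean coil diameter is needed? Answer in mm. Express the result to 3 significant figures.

D = (Gd⁴/(8N_a·k))^(1/3) = (74.9×10³·6.2⁴/(8·14·4))^(1/3)
  = (247042)^(1/3) = 62.7466 mm

62.7 mm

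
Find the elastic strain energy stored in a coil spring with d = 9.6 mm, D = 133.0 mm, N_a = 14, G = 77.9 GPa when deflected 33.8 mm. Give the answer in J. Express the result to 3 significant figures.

1.43 J

k = Gd⁴/(8D³N_a) = (77.9×10³)(9.6⁴)/(8·133.0³·14) = 2.511 N/mm
U = ½kδ² = 0.5 × 2.511 × 33.8² = 1434.3 N·mm = 1.4343 J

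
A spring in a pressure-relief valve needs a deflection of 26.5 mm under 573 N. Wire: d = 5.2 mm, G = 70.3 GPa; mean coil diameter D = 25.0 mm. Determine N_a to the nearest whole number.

19

Required rate k = F/δ = 573/26.5 = 21.623 N/mm
N_a = Gd⁴/(8D³k) = (70.3×10³ × 5.2⁴)/(8 × 25.0³ × 21.623)
    = 5.14007e+07 / 2.70283e+06 = 19.02 → 19 coils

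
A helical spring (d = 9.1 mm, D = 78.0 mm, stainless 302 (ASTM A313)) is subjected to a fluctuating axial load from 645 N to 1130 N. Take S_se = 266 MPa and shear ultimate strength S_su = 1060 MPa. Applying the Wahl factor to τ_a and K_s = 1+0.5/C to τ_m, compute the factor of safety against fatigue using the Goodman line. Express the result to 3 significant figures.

1.94

C = D/d = 78.0/9.1 = 8.5714; K_W = (4C−1)/(4C−4)+0.615/C = 1.1708; K_s = 1+0.5/C = 1.0583
F_a = (F_max−F_min)/2 = 242.5 N; F_m = (F_max+F_min)/2 = 887.5 N
τ_a = K_W·8F_aD/(πd³) = 1.1708 × 63.918 = 74.835 MPa
τ_m = K_s·8F_mD/(πd³) = 1.0583 × 233.93 = 247.57 MPa
Goodman: 1/n_f = τ_a/S_se + τ_m/S_su = 74.835/266 + 247.57/1060 = 0.28134 + 0.23356 = 0.51489
n_f = 1/0.51489 = 1.942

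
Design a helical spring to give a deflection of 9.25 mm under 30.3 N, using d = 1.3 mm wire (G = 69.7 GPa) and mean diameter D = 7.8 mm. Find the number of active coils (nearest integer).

Required rate k = F/δ = 30.3/9.25 = 3.2757 N/mm
N_a = Gd⁴/(8D³k) = (69.7×10³ × 1.3⁴)/(8 × 7.8³ × 3.2757)
    = 199070 / 12435.8 = 16.01 → 16 coils

16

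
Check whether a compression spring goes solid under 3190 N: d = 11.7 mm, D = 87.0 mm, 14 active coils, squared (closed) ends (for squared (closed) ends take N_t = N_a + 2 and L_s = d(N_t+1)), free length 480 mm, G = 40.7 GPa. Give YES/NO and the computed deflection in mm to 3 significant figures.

YES, δ = 308 mm

k = Gd⁴/(8D³N_a) = (40.7×10³)(11.7⁴)/(8·87.0³·14) = 10.341 N/mm
N_t = 16; L_s = 11.7·17 = 198.9 mm; δ_solid = L₀ − L_s = 480 − 198.9 = 281.1 mm
δ = F/k = 3190/10.341 = 308.48 mm
δ ≥ δ_solid → spring goes solid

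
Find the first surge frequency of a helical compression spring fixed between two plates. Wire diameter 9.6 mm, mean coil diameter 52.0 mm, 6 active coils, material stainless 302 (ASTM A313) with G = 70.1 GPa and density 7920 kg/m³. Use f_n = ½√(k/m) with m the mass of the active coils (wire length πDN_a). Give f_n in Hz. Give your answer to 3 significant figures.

198 Hz

k = Gd⁴/(8D³N_a) = (70.1×10³)(9.6⁴)/(8·52.0³·6) = 88.217 N/mm = 88217 N/m
Wire length L = πDN_a = π·52.0·6 = 980.18 mm
m = ρ·(πd²/4)·L = 7920 × 72.382×10⁻⁶ m² × 0.98018 m = 0.5619 kg
f_n = ½√(k/m) = 0.5·√(88217/0.5619) = 0.5·√(1.57e+05) = 198.11 Hz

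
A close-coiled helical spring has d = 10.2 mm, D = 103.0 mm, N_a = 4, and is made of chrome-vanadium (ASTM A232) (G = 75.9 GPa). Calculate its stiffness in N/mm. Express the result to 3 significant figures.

23.5 N/mm

k = Gd⁴/(8D³N_a) = (75.9×10³ × 10.2⁴) / (8 × 103.0³ × 4)
  = 8.21566e+08 / 3.49673e+07 = 23.495 N/mm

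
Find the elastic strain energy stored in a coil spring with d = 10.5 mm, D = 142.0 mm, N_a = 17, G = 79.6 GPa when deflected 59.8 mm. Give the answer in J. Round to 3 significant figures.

k = Gd⁴/(8D³N_a) = (79.6×10³)(10.5⁴)/(8·142.0³·17) = 2.4847 N/mm
U = ½kδ² = 0.5 × 2.4847 × 59.8² = 4442.6 N·mm = 4.4426 J

4.44 J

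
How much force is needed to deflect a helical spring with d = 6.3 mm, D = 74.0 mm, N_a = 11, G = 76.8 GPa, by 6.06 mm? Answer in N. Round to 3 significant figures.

k = Gd⁴/(8D³N_a) = (76.8×10³)(6.3⁴)/(8·74.0³·11) = 3.3927 N/mm
F = k·δ = 3.3927 × 6.06 = 20.56 N

20.6 N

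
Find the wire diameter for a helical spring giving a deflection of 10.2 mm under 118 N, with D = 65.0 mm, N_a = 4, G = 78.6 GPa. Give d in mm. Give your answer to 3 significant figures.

Required rate k = F/δ = 118/10.2 = 11.569 N/mm
d = (8D³N_a·k / G)^(1/4) = (8·65.0³·4·11.569 / (78.6×10³))^0.25
  = (1293.4)^0.25 = 5.9970 mm

6.00 mm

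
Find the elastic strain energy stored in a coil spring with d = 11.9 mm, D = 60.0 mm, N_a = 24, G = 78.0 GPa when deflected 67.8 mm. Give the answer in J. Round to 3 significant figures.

k = Gd⁴/(8D³N_a) = (78.0×10³)(11.9⁴)/(8·60.0³·24) = 37.716 N/mm
U = ½kδ² = 0.5 × 37.716 × 67.8² = 86688 N·mm = 86.688 J

86.7 J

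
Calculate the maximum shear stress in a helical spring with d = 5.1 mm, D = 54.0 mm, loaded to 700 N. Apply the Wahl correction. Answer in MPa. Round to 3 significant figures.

825 MPa

Spring index C = D/d = 54.0/5.1 = 10.5882
K_W = (4C−1)/(4C−4) + 0.615/C = 41.353/38.353 + 0.0581 = 1.1363
τ₀ = 8FD/(πd³) = 8·700·54.0/(π·5.1³) = 302400/416.74 = 725.64 MPa
τ_max = K·τ₀ = 1.1363 × 725.64 = 824.55 MPa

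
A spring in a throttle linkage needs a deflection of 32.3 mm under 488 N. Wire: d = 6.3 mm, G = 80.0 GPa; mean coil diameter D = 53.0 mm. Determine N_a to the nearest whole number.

Required rate k = F/δ = 488/32.3 = 15.108 N/mm
N_a = Gd⁴/(8D³k) = (80.0×10³ × 6.3⁴)/(8 × 53.0³ × 15.108)
    = 1.26024e+08 / 1.79943e+07 = 7.004 → 7 coils

7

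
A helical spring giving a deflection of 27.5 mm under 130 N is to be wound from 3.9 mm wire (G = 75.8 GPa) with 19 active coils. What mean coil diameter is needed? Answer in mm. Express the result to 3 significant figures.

Required rate k = F/δ = 130/27.5 = 4.7273 N/mm
D = (Gd⁴/(8N_a·k))^(1/3) = (75.8×10³·3.9⁴/(8·19·4.7273))^(1/3)
  = (24404.7)^(1/3) = 29.0062 mm

29.0 mm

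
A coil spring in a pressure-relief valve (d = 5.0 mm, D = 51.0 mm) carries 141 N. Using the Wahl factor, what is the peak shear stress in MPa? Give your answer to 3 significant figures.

Spring index C = D/d = 51.0/5.0 = 10.2000
K_W = (4C−1)/(4C−4) + 0.615/C = 39.800/36.800 + 0.0603 = 1.1418
τ₀ = 8FD/(πd³) = 8·141·51.0/(π·5.0³) = 57528/392.7 = 146.49 MPa
τ_max = K·τ₀ = 1.1418 × 146.49 = 167.27 MPa

167 MPa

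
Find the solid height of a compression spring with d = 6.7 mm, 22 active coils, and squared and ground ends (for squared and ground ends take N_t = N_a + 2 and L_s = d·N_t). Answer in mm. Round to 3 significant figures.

161 mm

squared and ground ends: N_t = N_a + 2 = 22 + 2 = 24
L_s = d·N_t = 6.7 × 24 = 160.8 mm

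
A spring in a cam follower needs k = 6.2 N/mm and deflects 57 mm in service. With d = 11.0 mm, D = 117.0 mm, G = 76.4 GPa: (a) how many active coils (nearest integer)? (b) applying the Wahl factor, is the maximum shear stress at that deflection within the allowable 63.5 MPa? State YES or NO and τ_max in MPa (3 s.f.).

(a) 14 coils; (b) NO, τ_max = 90.4 MPa

N_a = Gd⁴/(8D³k) = (76.4×10³)(11.0⁴)/(8·117.0³·6.2) = 14.08 → N_a = 14
Actual rate k = Gd⁴/(8D³·14) = 6.2357 N/mm
Working load F = kδ = 6.2357·57 = 355.44 N
C = 117.0/11.0 = 10.6364; K_W = (4C−1)/(4C−4)+0.615/C = 1.1357
τ_max = K_W·8FD/(πd³) = 1.1357·79.563 = 90.356 MPa
τ_max > 63.5 MPa → exceeds allowable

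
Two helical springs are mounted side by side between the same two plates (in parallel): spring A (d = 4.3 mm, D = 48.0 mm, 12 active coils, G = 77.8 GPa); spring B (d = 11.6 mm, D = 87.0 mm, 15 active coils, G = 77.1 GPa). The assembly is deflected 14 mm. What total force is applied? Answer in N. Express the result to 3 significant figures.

k_A = Gd⁴/(8D³N_a) = (77.8×10³)(4.3⁴)/(8·48.0³·12) = 2.5053 N/mm
k_B = Gd⁴/(8D³N_a) = (77.1×10³)(11.6⁴)/(8·87.0³·15) = 17.666 N/mm
Parallel: k_eq = 2.5053 + 17.666 = 20.172 N/mm
F = k_eq·δ = 20.172·14 = 282.4 N

282 N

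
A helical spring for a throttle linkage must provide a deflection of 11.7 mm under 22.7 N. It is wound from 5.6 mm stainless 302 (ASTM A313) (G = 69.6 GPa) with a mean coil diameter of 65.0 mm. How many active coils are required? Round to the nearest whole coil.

16

Required rate k = F/δ = 22.7/11.7 = 1.9402 N/mm
N_a = Gd⁴/(8D³k) = (69.6×10³ × 5.6⁴)/(8 × 65.0³ × 1.9402)
    = 6.84481e+07 / 4.26256e+06 = 16.06 → 16 coils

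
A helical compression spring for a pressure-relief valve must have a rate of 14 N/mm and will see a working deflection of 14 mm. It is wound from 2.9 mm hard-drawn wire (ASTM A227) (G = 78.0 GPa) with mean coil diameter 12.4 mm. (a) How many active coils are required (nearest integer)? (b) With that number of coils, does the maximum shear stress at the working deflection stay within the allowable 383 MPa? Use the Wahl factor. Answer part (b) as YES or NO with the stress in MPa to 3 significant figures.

N_a = Gd⁴/(8D³k) = (78.0×10³)(2.9⁴)/(8·12.4³·14) = 25.83 → N_a = 26
Actual rate k = Gd⁴/(8D³·26) = 13.911 N/mm
Working load F = kδ = 13.911·14 = 194.75 N
C = 12.4/2.9 = 4.2759; K_W = (4C−1)/(4C−4)+0.615/C = 1.3728
τ_max = K_W·8FD/(πd³) = 1.3728·252.15 = 346.14 MPa
τ_max ≤ 383 MPa → acceptable

(a) 26 coils; (b) YES, τ_max = 346 MPa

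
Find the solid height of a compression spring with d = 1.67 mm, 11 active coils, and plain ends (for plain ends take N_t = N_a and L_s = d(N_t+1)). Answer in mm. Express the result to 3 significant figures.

plain ends: N_t = N_a = 11
L_s = d·(N_t+1) = 1.67 × 12 = 20.04 mm

20.0 mm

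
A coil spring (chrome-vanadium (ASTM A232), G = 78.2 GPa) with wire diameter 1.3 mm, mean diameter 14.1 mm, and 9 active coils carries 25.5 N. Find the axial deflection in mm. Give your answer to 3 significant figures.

23.0 mm

k = Gd⁴/(8D³N_a) = (78.2×10³)(1.3⁴)/(8·14.1³·9) = 1.1066 N/mm
δ = F/k = 25.5 / 1.1066 = 23.044 mm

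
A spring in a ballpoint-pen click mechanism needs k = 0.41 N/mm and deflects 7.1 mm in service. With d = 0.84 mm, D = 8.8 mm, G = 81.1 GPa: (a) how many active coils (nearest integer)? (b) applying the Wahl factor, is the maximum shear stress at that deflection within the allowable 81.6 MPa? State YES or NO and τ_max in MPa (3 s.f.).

(a) 18 coils; (b) NO, τ_max = 126 MPa

N_a = Gd⁴/(8D³k) = (81.1×10³)(0.84⁴)/(8·8.8³·0.41) = 18.06 → N_a = 18
Actual rate k = Gd⁴/(8D³·18) = 0.41146 N/mm
Working load F = kδ = 0.41146·7.1 = 2.9214 N
C = 8.8/0.84 = 10.4762; K_W = (4C−1)/(4C−4)+0.615/C = 1.1379
τ_max = K_W·8FD/(πd³) = 1.1379·110.45 = 125.68 MPa
τ_max > 81.6 MPa → exceeds allowable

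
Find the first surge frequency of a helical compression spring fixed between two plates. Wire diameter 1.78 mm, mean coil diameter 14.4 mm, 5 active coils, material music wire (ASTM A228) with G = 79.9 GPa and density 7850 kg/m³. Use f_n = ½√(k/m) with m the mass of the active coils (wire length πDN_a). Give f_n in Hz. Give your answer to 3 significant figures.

616 Hz

k = Gd⁴/(8D³N_a) = (79.9×10³)(1.78⁴)/(8·14.4³·5) = 6.7155 N/mm = 6715.5 N/m
Wire length L = πDN_a = π·14.4·5 = 226.19 mm
m = ρ·(πd²/4)·L = 7850 × 2.4885×10⁻⁶ m² × 0.22619 m = 0.0044186 kg
f_n = ½√(k/m) = 0.5·√(6715.5/0.0044186) = 0.5·√(1.5198e+06) = 616.41 Hz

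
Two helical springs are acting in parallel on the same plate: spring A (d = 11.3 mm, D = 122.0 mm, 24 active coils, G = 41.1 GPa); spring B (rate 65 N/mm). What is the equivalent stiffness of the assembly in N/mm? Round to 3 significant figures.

66.9 N/mm

k_A = Gd⁴/(8D³N_a) = (41.1×10³)(11.3⁴)/(8·122.0³·24) = 1.9221 N/mm
Parallel: k_eq = 1.9221 + 65 = 66.922 N/mm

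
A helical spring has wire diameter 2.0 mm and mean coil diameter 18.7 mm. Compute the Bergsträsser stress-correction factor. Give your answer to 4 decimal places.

1.1453

C = D/d = 18.7/2.0 = 9.3500
K_B = (4C+2)/(4C−3) = 39.400/34.400 = 1.1453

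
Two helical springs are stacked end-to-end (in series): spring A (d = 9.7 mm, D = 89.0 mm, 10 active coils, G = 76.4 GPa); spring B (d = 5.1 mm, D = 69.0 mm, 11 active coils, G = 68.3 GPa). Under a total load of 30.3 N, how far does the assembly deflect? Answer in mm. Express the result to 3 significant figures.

21.5 mm

k_A = Gd⁴/(8D³N_a) = (76.4×10³)(9.7⁴)/(8·89.0³·10) = 11.993 N/mm
k_B = Gd⁴/(8D³N_a) = (68.3×10³)(5.1⁴)/(8·69.0³·11) = 1.5983 N/mm
Series: 1/k_eq = 1/11.993 + 1/1.5983 = 0.70903; k_eq = 1.4104 N/mm
δ = F/k_eq = 30.3/1.4104 = 21.484 mm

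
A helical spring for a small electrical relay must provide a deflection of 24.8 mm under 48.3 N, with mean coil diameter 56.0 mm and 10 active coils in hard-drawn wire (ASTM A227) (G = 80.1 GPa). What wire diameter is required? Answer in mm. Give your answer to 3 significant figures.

Required rate k = F/δ = 48.3/24.8 = 1.9476 N/mm
d = (8D³N_a·k / G)^(1/4) = (8·56.0³·10·1.9476 / (80.1×10³))^0.25
  = (341.6)^0.25 = 4.2991 mm

4.30 mm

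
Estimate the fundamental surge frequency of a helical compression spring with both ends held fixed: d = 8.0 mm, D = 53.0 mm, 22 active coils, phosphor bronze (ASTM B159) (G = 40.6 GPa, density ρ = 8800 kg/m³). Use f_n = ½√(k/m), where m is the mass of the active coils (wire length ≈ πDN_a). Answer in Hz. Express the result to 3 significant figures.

31.3 Hz

k = Gd⁴/(8D³N_a) = (40.6×10³)(8.0⁴)/(8·53.0³·22) = 6.3467 N/mm = 6346.7 N/m
Wire length L = πDN_a = π·53.0·22 = 3663.1 mm
m = ρ·(πd²/4)·L = 8800 × 50.265×10⁻⁶ m² × 3.6631 m = 1.6203 kg
f_n = ½√(k/m) = 0.5·√(6346.7/1.6203) = 0.5·√(3916.9) = 31.293 Hz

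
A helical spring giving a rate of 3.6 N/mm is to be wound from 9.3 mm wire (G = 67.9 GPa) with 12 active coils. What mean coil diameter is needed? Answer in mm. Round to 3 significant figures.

114 mm

D = (Gd⁴/(8N_a·k))^(1/3) = (67.9×10³·9.3⁴/(8·12·3.6))^(1/3)
  = (1.4697e+06)^(1/3) = 113.6953 mm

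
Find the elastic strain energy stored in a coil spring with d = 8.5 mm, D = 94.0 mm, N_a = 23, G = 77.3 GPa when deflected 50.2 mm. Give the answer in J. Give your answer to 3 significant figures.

3.33 J

k = Gd⁴/(8D³N_a) = (77.3×10³)(8.5⁴)/(8·94.0³·23) = 2.6403 N/mm
U = ½kδ² = 0.5 × 2.6403 × 50.2² = 3326.8 N·mm = 3.3268 J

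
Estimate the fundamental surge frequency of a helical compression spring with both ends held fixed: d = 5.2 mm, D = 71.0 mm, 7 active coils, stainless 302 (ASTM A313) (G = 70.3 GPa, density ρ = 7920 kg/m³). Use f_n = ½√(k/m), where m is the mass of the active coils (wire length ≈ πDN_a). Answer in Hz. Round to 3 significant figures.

49.4 Hz

k = Gd⁴/(8D³N_a) = (70.3×10³)(5.2⁴)/(8·71.0³·7) = 2.5645 N/mm = 2564.5 N/m
Wire length L = πDN_a = π·71.0·7 = 1561.4 mm
m = ρ·(πd²/4)·L = 7920 × 21.237×10⁻⁶ m² × 1.5614 m = 0.26262 kg
f_n = ½√(k/m) = 0.5·√(2564.5/0.26262) = 0.5·√(9765.1) = 49.409 Hz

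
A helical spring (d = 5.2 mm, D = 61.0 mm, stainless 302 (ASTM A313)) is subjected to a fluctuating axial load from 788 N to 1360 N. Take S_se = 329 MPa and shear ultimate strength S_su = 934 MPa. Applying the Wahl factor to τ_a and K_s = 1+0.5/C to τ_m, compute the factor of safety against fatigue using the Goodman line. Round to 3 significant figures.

0.416

C = D/d = 61.0/5.2 = 11.7308; K_W = (4C−1)/(4C−4)+0.615/C = 1.1223; K_s = 1+0.5/C = 1.0426
F_a = (F_max−F_min)/2 = 286 N; F_m = (F_max+F_min)/2 = 1074 N
τ_a = K_W·8F_aD/(πd³) = 1.1223 × 315.96 = 354.6 MPa
τ_m = K_s·8F_mD/(πd³) = 1.0426 × 1186.5 = 1237.1 MPa
Goodman: 1/n_f = τ_a/S_se + τ_m/S_su = 354.6/329 + 1237.1/934 = 1.07782 + 1.32448 = 2.4023
n_f = 1/2.4023 = 0.4163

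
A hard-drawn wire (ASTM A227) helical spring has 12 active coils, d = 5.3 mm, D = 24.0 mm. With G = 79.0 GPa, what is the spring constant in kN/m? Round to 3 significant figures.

k = Gd⁴/(8D³N_a) = (79.0×10³ × 5.3⁴) / (8 × 24.0³ × 12)
  = 6.23348e+07 / 1.3271e+06 = 46.971 N/mm

47.0 kN/m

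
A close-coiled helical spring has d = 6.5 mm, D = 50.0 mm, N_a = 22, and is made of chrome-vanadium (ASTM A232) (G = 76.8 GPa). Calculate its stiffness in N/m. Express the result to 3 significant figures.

6230 N/m

k = Gd⁴/(8D³N_a) = (76.8×10³ × 6.5⁴) / (8 × 50.0³ × 22)
  = 1.37093e+08 / 2.2e+07 = 6.2315 N/mm = 6231.5 N/m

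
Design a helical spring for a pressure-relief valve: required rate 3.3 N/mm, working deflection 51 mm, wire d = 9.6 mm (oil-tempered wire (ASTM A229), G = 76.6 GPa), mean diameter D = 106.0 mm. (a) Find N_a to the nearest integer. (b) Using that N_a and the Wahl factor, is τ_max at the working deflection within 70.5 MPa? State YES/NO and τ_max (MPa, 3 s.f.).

N_a = Gd⁴/(8D³k) = (76.6×10³)(9.6⁴)/(8·106.0³·3.3) = 20.69 → N_a = 21
Actual rate k = Gd⁴/(8D³·21) = 3.2515 N/mm
Working load F = kδ = 3.2515·51 = 165.83 N
C = 106.0/9.6 = 11.0417; K_W = (4C−1)/(4C−4)+0.615/C = 1.1304
τ_max = K_W·8FD/(πd³) = 1.1304·50.593 = 57.19 MPa
τ_max ≤ 70.5 MPa → acceptable

(a) 21 coils; (b) YES, τ_max = 57.2 MPa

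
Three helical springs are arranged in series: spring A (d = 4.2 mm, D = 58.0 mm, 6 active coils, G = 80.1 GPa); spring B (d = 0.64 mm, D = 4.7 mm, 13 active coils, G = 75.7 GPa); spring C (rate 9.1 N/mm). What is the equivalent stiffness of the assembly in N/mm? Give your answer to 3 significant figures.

0.749 N/mm

k_A = Gd⁴/(8D³N_a) = (80.1×10³)(4.2⁴)/(8·58.0³·6) = 2.6614 N/mm
k_B = Gd⁴/(8D³N_a) = (75.7×10³)(0.64⁴)/(8·4.7³·13) = 1.1762 N/mm
Series: 1/k_eq = 1/2.6614 + 1/1.1762 + 1/9.1 = 1.3358; k_eq = 0.74861 N/mm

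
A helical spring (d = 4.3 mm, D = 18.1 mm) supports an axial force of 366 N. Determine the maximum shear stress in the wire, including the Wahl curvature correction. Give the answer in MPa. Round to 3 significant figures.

293 MPa

Spring index C = D/d = 18.1/4.3 = 4.2093
K_W = (4C−1)/(4C−4) + 0.615/C = 15.837/12.837 + 0.1461 = 1.3798
τ₀ = 8FD/(πd³) = 8·366·18.1/(π·4.3³) = 52996.8/249.78 = 212.18 MPa
τ_max = K·τ₀ = 1.3798 × 212.18 = 292.76 MPa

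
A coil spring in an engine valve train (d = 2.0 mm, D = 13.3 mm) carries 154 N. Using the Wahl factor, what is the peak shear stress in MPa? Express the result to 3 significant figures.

799 MPa

Spring index C = D/d = 13.3/2.0 = 6.6500
K_W = (4C−1)/(4C−4) + 0.615/C = 25.600/22.600 + 0.0925 = 1.2252
τ₀ = 8FD/(πd³) = 8·154·13.3/(π·2.0³) = 16385.6/25.133 = 651.96 MPa
τ_max = K·τ₀ = 1.2252 × 651.96 = 798.8 MPa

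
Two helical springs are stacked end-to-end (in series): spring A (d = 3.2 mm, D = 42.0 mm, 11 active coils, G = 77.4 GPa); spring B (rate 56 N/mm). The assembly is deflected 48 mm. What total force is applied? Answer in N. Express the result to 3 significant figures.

k_A = Gd⁴/(8D³N_a) = (77.4×10³)(3.2⁴)/(8·42.0³·11) = 1.2448 N/mm
Series: 1/k_eq = 1/1.2448 + 1/56 = 0.82118; k_eq = 1.2178 N/mm
F = k_eq·δ = 1.2178·48 = 58.453 N

58.5 N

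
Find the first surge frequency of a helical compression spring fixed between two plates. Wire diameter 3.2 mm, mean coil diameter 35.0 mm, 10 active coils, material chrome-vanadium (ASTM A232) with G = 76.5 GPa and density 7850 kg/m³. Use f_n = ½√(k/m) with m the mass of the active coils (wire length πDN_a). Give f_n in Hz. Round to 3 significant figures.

k = Gd⁴/(8D³N_a) = (76.5×10³)(3.2⁴)/(8·35.0³·10) = 2.3387 N/mm = 2338.7 N/m
Wire length L = πDN_a = π·35.0·10 = 1099.6 mm
m = ρ·(πd²/4)·L = 7850 × 8.0425×10⁻⁶ m² × 1.0996 m = 0.069419 kg
f_n = ½√(k/m) = 0.5·√(2338.7/0.069419) = 0.5·√(33689) = 91.773 Hz

91.8 Hz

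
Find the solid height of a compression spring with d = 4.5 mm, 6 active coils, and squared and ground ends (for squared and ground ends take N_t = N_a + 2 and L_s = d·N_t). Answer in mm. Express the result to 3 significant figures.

36.0 mm

squared and ground ends: N_t = N_a + 2 = 6 + 2 = 8
L_s = d·N_t = 4.5 × 8 = 36 mm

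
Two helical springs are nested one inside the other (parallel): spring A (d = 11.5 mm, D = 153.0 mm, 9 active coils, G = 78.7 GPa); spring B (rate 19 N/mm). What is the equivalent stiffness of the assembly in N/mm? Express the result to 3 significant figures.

24.3 N/mm

k_A = Gd⁴/(8D³N_a) = (78.7×10³)(11.5⁴)/(8·153.0³·9) = 5.3378 N/mm
Parallel: k_eq = 5.3378 + 19 = 24.338 N/mm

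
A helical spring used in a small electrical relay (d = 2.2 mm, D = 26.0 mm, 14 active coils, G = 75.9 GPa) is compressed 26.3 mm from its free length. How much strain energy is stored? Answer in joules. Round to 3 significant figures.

0.312 J

k = Gd⁴/(8D³N_a) = (75.9×10³)(2.2⁴)/(8·26.0³·14) = 0.90322 N/mm
U = ½kδ² = 0.5 × 0.90322 × 26.3² = 312.37 N·mm = 0.31237 J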